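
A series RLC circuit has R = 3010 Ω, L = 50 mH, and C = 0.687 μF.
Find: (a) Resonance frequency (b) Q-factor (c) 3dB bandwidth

Step 1 — Resonance: ω₀ = 1/√(LC) = 1/√(0.05·6.87e-07) = 5396 rad/s.
Step 2 — f₀ = ω₀/(2π) = 858.7 Hz.
Step 3 — Series Q: Q = ω₀L/R = 5396·0.05/3010 = 0.08963.
Step 4 — Bandwidth: Δω = ω₀/Q = 6.02e+04 rad/s; BW = Δω/(2π) = 9581 Hz.

(a) f₀ = 858.7 Hz  (b) Q = 0.08963  (c) BW = 9581 Hz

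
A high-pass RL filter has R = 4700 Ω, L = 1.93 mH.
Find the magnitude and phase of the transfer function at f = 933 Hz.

Step 1 — Angular frequency: ω = 2π·933 = 5862 rad/s.
Step 2 — Transfer function: H(jω) = jωL/(R + jωL).
Step 3 — Numerator jωL = j·11.31; denominator R + jωL = 4700 + j11.31.
Step 4 — H = 5.795e-06 + j0.002407.
Step 5 — Magnitude: |H| = 0.002407 (-52.4 dB); phase: φ = 89.9°.

|H| = 0.002407 (-52.4 dB), φ = 89.9°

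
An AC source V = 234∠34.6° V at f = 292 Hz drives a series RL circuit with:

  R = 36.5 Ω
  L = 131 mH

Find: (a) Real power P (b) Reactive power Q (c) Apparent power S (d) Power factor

Step 1 — Angular frequency: ω = 2π·f = 2π·292 = 1835 rad/s.
Step 2 — Component impedances:
  R: Z = R = 36.5 Ω
  L: Z = jωL = j·1835·0.131 = 0 + j240.3 Ω
Step 3 — Series combination: Z_total = R + L = 36.5 + j240.3 Ω = 243.1∠81.4° Ω.
Step 4 — Source phasor: V = 234∠34.6° V = 192.6 + j132.9 V.
Step 5 — Current: I = V / Z = 0.6594 - j0.7013 A = 0.9626∠-46.8° A.
Step 6 — Complex power: S = V·I* = 33.82 + j222.7 VA.
Step 7 — Real power: P = Re(S) = 33.82 W.
Step 8 — Reactive power: Q = Im(S) = 222.7 VAR.
Step 9 — Apparent power: |S| = 225.2 VA.
Step 10 — Power factor: PF = P/|S| = 0.1501 (lagging).

(a) P = 33.82 W  (b) Q = 222.7 VAR  (c) S = 225.2 VA  (d) PF = 0.1501 (lagging)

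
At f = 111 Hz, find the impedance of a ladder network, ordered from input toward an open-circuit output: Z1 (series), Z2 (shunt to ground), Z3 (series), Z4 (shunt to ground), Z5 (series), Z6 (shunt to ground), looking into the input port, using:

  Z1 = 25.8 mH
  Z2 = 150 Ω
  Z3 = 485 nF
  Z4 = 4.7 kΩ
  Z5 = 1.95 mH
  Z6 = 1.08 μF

Step 1 — Angular frequency: ω = 2π·f = 2π·111 = 697.4 rad/s.
Step 2 — Component impedances:
  Z1: Z = jωL = j·697.4·0.0258 = 0 + j17.99 Ω
  Z2: Z = R = 150 Ω
  Z3: Z = 1/(jωC) = -j/(ω·C) = 0 - j2956 Ω
  Z4: Z = R = 4700 Ω
  Z5: Z = jωL = j·697.4·0.00195 = 0 + j1.36 Ω
  Z6: Z = 1/(jωC) = -j/(ω·C) = 0 - j1328 Ω
Step 3 — Ladder network (open output): work backward from the far end, alternating series and parallel combinations. Z_in = 149.4 + j12.69 Ω = 149.9∠4.9° Ω.

Z = 149.4 + j12.69 Ω = 149.9∠4.9° Ω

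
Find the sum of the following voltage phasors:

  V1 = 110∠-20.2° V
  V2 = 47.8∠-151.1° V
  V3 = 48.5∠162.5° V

Step 1 — Convert each phasor to rectangular form:
  V1 = 110·(cos(-20.2°) + j·sin(-20.2°)) = 103.2 - j37.98 V
  V2 = 47.8·(cos(-151.1°) + j·sin(-151.1°)) = -41.85 - j23.1 V
  V3 = 48.5·(cos(162.5°) + j·sin(162.5°)) = -46.26 + j14.58 V
Step 2 — Sum components: V_total = 15.13 - j46.5 V.
Step 3 — Convert to polar: |V_total| = 48.9 V, ∠V_total = -72.0°.

V_total = 48.9∠-72.0° V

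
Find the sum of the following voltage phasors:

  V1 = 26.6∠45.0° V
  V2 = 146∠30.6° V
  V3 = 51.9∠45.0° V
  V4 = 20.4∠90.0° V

Step 1 — Convert each phasor to rectangular form:
  V1 = 26.6·(cos(45.0°) + j·sin(45.0°)) = 18.81 + j18.81 V
  V2 = 146·(cos(30.6°) + j·sin(30.6°)) = 125.7 + j74.32 V
  V3 = 51.9·(cos(45.0°) + j·sin(45.0°)) = 36.7 + j36.7 V
  V4 = 20.4·(cos(90.0°) + j·sin(90.0°)) = 0 + j20.4 V
Step 2 — Sum components: V_total = 181.2 + j150.2 V.
Step 3 — Convert to polar: |V_total| = 235.4 V, ∠V_total = 39.7°.

V_total = 235.4∠39.7° V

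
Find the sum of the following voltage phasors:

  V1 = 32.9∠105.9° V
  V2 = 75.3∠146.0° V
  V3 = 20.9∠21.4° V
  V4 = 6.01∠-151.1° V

Step 1 — Convert each phasor to rectangular form:
  V1 = 32.9·(cos(105.9°) + j·sin(105.9°)) = -9.013 + j31.64 V
  V2 = 75.3·(cos(146.0°) + j·sin(146.0°)) = -62.43 + j42.11 V
  V3 = 20.9·(cos(21.4°) + j·sin(21.4°)) = 19.46 + j7.626 V
  V4 = 6.01·(cos(-151.1°) + j·sin(-151.1°)) = -5.262 - j2.905 V
Step 2 — Sum components: V_total = -57.24 + j78.47 V.
Step 3 — Convert to polar: |V_total| = 97.13 V, ∠V_total = 126.1°.

V_total = 97.13∠126.1° V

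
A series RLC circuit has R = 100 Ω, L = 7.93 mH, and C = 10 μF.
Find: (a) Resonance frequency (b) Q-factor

Step 1 — Resonance condition Im(Z)=0 gives ω₀ = 1/√(LC).
Step 2 — ω₀ = 1/√(0.00793·1e-05) = 3551 rad/s.
Step 3 — f₀ = ω₀/(2π) = 565.2 Hz.
Step 4 — Series Q: Q = ω₀L/R = 3551·0.00793/100 = 0.2816.

(a) f₀ = 565.2 Hz  (b) Q = 0.2816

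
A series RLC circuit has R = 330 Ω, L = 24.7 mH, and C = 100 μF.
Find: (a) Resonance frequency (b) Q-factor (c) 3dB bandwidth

Step 1 — Resonance: ω₀ = 1/√(LC) = 1/√(0.0247·0.0001) = 636.3 rad/s.
Step 2 — f₀ = ω₀/(2π) = 101.3 Hz.
Step 3 — Series Q: Q = ω₀L/R = 636.3·0.0247/330 = 0.04762.
Step 4 — Bandwidth: Δω = ω₀/Q = 1.336e+04 rad/s; BW = Δω/(2π) = 2126 Hz.

(a) f₀ = 101.3 Hz  (b) Q = 0.04762  (c) BW = 2126 Hz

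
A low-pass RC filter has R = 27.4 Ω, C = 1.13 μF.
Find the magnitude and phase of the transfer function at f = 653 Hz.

Step 1 — Angular frequency: ω = 2π·653 = 4103 rad/s.
Step 2 — Transfer function: H(jω) = 1/(1 + jωRC).
Step 3 — Denominator: 1 + jωRC = 1 + j·4103·27.4·1.13e-06 = 1 + j0.127.
Step 4 — H = 0.9841 - j0.125.
Step 5 — Magnitude: |H| = 0.992 (-0.1 dB); phase: φ = -7.2°.

|H| = 0.992 (-0.1 dB), φ = -7.2°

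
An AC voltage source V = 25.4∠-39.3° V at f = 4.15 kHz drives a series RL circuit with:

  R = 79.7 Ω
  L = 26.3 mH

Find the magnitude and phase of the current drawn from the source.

Step 1 — Angular frequency: ω = 2π·f = 2π·4150 = 2.608e+04 rad/s.
Step 2 — Component impedances:
  R: Z = R = 79.7 Ω
  L: Z = jωL = j·2.608e+04·0.0263 = 0 + j685.8 Ω
Step 3 — Series combination: Z_total = R + L = 79.7 + j685.8 Ω = 690.4∠83.4° Ω.
Step 4 — Source phasor: V = 25.4∠-39.3° V = 19.66 - j16.09 V.
Step 5 — Ohm's law: I = V / Z_total = (19.66 - j16.09) / (79.7 + j685.8) = -0.01986 - j0.03097 A.
Step 6 — Convert to polar: |I| = 0.03679 A, ∠I = -122.7°.

I = 0.03679∠-122.7° A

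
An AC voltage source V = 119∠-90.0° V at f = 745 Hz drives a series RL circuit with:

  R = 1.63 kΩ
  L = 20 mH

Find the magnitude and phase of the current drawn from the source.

Step 1 — Angular frequency: ω = 2π·f = 2π·745 = 4681 rad/s.
Step 2 — Component impedances:
  R: Z = R = 1630 Ω
  L: Z = jωL = j·4681·0.02 = 0 + j93.62 Ω
Step 3 — Series combination: Z_total = R + L = 1630 + j93.62 Ω = 1633∠3.3° Ω.
Step 4 — Source phasor: V = 119∠-90.0° V = 0 - j119 V.
Step 5 — Ohm's law: I = V / Z_total = (0 - j119) / (1630 + j93.62) = -0.004179 - j0.07277 A.
Step 6 — Convert to polar: |I| = 0.07289 A, ∠I = -93.3°.

I = 0.07289∠-93.3° A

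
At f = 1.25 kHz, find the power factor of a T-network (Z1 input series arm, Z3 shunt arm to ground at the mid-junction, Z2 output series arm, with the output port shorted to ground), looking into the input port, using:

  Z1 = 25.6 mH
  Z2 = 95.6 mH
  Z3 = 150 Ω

Step 1 — Angular frequency: ω = 2π·f = 2π·1250 = 7854 rad/s.
Step 2 — Component impedances:
  Z1: Z = jωL = j·7854·0.0256 = 0 + j201.1 Ω
  Z2: Z = jωL = j·7854·0.0956 = 0 + j750.8 Ω
  Z3: Z = R = 150 Ω
Step 3 — With the output port shorted to ground, the output series arm Z2 runs from the junction to ground; the shunt arm Z3 also runs from the junction to ground. They appear in parallel: Z3 || Z2 = 144.2 + j28.82 Ω.
Step 4 — Series with input arm Z1: Z_in = Z1 + (Z3 || Z2) = 144.2 + j229.9 Ω = 271.4∠57.9° Ω.
Step 5 — Power factor: PF = cos(φ) = Re(Z)/|Z| = 144.24/271.39 = 0.5315.
Step 6 — Type: Im(Z) = 229.9 ⇒ lagging (phase φ = 57.9°).

PF = 0.5315 (lagging, φ = 57.9°)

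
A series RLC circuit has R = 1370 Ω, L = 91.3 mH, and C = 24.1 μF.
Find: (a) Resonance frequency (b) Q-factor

Step 1 — Resonance condition Im(Z)=0 gives ω₀ = 1/√(LC).
Step 2 — ω₀ = 1/√(0.0913·2.41e-05) = 674.1 rad/s.
Step 3 — f₀ = ω₀/(2π) = 107.3 Hz.
Step 4 — Series Q: Q = ω₀L/R = 674.1·0.0913/1370 = 0.04493.

(a) f₀ = 107.3 Hz  (b) Q = 0.04493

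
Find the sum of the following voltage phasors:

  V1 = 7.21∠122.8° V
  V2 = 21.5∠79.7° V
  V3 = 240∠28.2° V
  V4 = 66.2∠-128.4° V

Step 1 — Convert each phasor to rectangular form:
  V1 = 7.21·(cos(122.8°) + j·sin(122.8°)) = -3.906 + j6.06 V
  V2 = 21.5·(cos(79.7°) + j·sin(79.7°)) = 3.844 + j21.15 V
  V3 = 240·(cos(28.2°) + j·sin(28.2°)) = 211.5 + j113.4 V
  V4 = 66.2·(cos(-128.4°) + j·sin(-128.4°)) = -41.12 - j51.88 V
Step 2 — Sum components: V_total = 170.3 + j88.75 V.
Step 3 — Convert to polar: |V_total| = 192.1 V, ∠V_total = 27.5°.

V_total = 192.1∠27.5° V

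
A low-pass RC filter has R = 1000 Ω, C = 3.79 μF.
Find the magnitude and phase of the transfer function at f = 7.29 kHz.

Step 1 — Angular frequency: ω = 2π·7290 = 4.58e+04 rad/s.
Step 2 — Transfer function: H(jω) = 1/(1 + jωRC).
Step 3 — Denominator: 1 + jωRC = 1 + j·4.58e+04·1000·3.79e-06 = 1 + j173.6.
Step 4 — H = 3.318e-05 - j0.00576.
Step 5 — Magnitude: |H| = 0.00576 (-44.8 dB); phase: φ = -89.7°.

|H| = 0.00576 (-44.8 dB), φ = -89.7°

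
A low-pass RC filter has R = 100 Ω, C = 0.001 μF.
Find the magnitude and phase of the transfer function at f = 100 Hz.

Step 1 — Angular frequency: ω = 2π·100 = 628.3 rad/s.
Step 2 — Transfer function: H(jω) = 1/(1 + jωRC).
Step 3 — Denominator: 1 + jωRC = 1 + j·628.3·100·1e-09 = 1 + j6.283e-05.
Step 4 — H = 1 - j6.283e-05.
Step 5 — Magnitude: |H| = 1 (-0.0 dB); phase: φ = -0.0°.

|H| = 1 (-0.0 dB), φ = -0.0°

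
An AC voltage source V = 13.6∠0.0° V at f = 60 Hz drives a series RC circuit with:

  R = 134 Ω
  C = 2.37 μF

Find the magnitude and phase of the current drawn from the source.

Step 1 — Angular frequency: ω = 2π·f = 2π·60 = 377 rad/s.
Step 2 — Component impedances:
  R: Z = R = 134 Ω
  C: Z = 1/(jωC) = -j/(ω·C) = 0 - j1119 Ω
Step 3 — Series combination: Z_total = R + C = 134 - j1119 Ω = 1127∠-83.2° Ω.
Step 4 — Source phasor: V = 13.6∠0.0° V = 13.6 V.
Step 5 — Ohm's law: I = V / Z_total = (13.6) / (134 - j1119) = 0.001434 + j0.01198 A.
Step 6 — Convert to polar: |I| = 0.01207 A, ∠I = 83.2°.

I = 0.01207∠83.2° A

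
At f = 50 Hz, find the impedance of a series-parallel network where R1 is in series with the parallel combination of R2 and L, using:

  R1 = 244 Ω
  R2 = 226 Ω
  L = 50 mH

Step 1 — Angular frequency: ω = 2π·f = 2π·50 = 314.2 rad/s.
Step 2 — Component impedances:
  R1: Z = R = 244 Ω
  R2: Z = R = 226 Ω
  L: Z = jωL = j·314.2·0.05 = 0 + j15.71 Ω
Step 3 — Parallel branch: R2 || L = 1/(1/R2 + 1/L) = 1.087 + j15.63 Ω.
Step 4 — Series with R1: Z_total = R1 + (R2 || L) = 245.1 + j15.63 Ω = 245.6∠3.6° Ω.

Z = 245.1 + j15.63 Ω = 245.6∠3.6° Ω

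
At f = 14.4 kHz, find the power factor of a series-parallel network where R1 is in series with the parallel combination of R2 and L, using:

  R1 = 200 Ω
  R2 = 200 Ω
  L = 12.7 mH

Step 1 — Angular frequency: ω = 2π·f = 2π·1.44e+04 = 9.048e+04 rad/s.
Step 2 — Component impedances:
  R1: Z = R = 200 Ω
  R2: Z = R = 200 Ω
  L: Z = jωL = j·9.048e+04·0.0127 = 0 + j1149 Ω
Step 3 — Parallel branch: R2 || L = 1/(1/R2 + 1/L) = 194.1 + j33.79 Ω.
Step 4 — Series with R1: Z_total = R1 + (R2 || L) = 394.1 + j33.79 Ω = 395.6∠4.9° Ω.
Step 5 — Power factor: PF = cos(φ) = Re(Z)/|Z| = 394.119/395.565 = 0.9963.
Step 6 — Type: Im(Z) = 33.79 ⇒ lagging (phase φ = 4.9°).

PF = 0.9963 (lagging, φ = 4.9°)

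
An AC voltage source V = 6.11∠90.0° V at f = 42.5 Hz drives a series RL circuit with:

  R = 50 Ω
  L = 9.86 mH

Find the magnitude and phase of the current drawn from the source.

Step 1 — Angular frequency: ω = 2π·f = 2π·42.5 = 267 rad/s.
Step 2 — Component impedances:
  R: Z = R = 50 Ω
  L: Z = jωL = j·267·0.00986 = 0 + j2.633 Ω
Step 3 — Series combination: Z_total = R + L = 50 + j2.633 Ω = 50.07∠3.0° Ω.
Step 4 — Source phasor: V = 6.11∠90.0° V = 0 + j6.11 V.
Step 5 — Ohm's law: I = V / Z_total = (0 + j6.11) / (50 + j2.633) = 0.006417 + j0.1219 A.
Step 6 — Convert to polar: |I| = 0.122 A, ∠I = 87.0°.

I = 0.122∠87.0° A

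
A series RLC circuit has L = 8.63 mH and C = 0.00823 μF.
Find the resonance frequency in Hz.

Step 1 — Resonance condition Im(Z)=0 gives ω₀ = 1/√(LC).
Step 2 — ω₀ = 1/√(0.00863·8.23e-09) = 1.187e+05 rad/s.
Step 3 — f₀ = ω₀/(2π) = 1.888e+04 Hz.

f₀ = 1.888e+04 Hz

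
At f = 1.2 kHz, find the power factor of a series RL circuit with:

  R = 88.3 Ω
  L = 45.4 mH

Step 1 — Angular frequency: ω = 2π·f = 2π·1200 = 7540 rad/s.
Step 2 — Component impedances:
  R: Z = R = 88.3 Ω
  L: Z = jωL = j·7540·0.0454 = 0 + j342.3 Ω
Step 3 — Series combination: Z_total = R + L = 88.3 + j342.3 Ω = 353.5∠75.5° Ω.
Step 4 — Power factor: PF = cos(φ) = Re(Z)/|Z| = 88.3/353.5 = 0.2498.
Step 5 — Type: Im(Z) = 342.3 ⇒ lagging (phase φ = 75.5°).

PF = 0.2498 (lagging, φ = 75.5°)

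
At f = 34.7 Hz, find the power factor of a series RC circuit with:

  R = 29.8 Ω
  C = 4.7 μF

Step 1 — Angular frequency: ω = 2π·f = 2π·34.7 = 218 rad/s.
Step 2 — Component impedances:
  R: Z = R = 29.8 Ω
  C: Z = 1/(jωC) = -j/(ω·C) = 0 - j975.9 Ω
Step 3 — Series combination: Z_total = R + C = 29.8 - j975.9 Ω = 976.3∠-88.3° Ω.
Step 4 — Power factor: PF = cos(φ) = Re(Z)/|Z| = 29.8/976.3 = 0.03052.
Step 5 — Type: Im(Z) = -975.9 ⇒ leading (phase φ = -88.3°).

PF = 0.03052 (leading, φ = -88.3°)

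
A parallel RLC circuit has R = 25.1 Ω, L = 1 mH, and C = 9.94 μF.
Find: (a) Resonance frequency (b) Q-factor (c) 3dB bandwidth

Step 1 — Resonance: ω₀ = 1/√(LC) = 1/√(0.001·9.94e-06) = 1.003e+04 rad/s.
Step 2 — f₀ = ω₀/(2π) = 1596 Hz.
Step 3 — Parallel Q: Q = R/(ω₀L) = 25.1/(1.003e+04·0.001) = 2.502.
Step 4 — Bandwidth: Δω = ω₀/Q = 4008 rad/s; BW = Δω/(2π) = 637.9 Hz.

(a) f₀ = 1596 Hz  (b) Q = 2.502  (c) BW = 637.9 Hz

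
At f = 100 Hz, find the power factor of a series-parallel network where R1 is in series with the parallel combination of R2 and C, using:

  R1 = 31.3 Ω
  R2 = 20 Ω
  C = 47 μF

Step 1 — Angular frequency: ω = 2π·f = 2π·100 = 628.3 rad/s.
Step 2 — Component impedances:
  R1: Z = R = 31.3 Ω
  R2: Z = R = 20 Ω
  C: Z = 1/(jωC) = -j/(ω·C) = 0 - j33.86 Ω
Step 3 — Parallel branch: R2 || C = 1/(1/R2 + 1/C) = 14.83 - j8.757 Ω.
Step 4 — Series with R1: Z_total = R1 + (R2 || C) = 46.13 - j8.757 Ω = 46.95∠-10.7° Ω.
Step 5 — Power factor: PF = cos(φ) = Re(Z)/|Z| = 46.13/46.95 = 0.9825.
Step 6 — Type: Im(Z) = -8.757 ⇒ leading (phase φ = -10.7°).

PF = 0.9825 (leading, φ = -10.7°)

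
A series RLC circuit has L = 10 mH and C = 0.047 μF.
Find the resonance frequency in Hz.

Step 1 — Resonance condition Im(Z)=0 gives ω₀ = 1/√(LC).
Step 2 — ω₀ = 1/√(0.01·4.7e-08) = 4.613e+04 rad/s.
Step 3 — f₀ = ω₀/(2π) = 7341 Hz.

f₀ = 7341 Hz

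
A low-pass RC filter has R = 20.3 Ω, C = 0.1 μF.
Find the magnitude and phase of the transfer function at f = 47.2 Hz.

Step 1 — Angular frequency: ω = 2π·47.2 = 296.6 rad/s.
Step 2 — Transfer function: H(jω) = 1/(1 + jωRC).
Step 3 — Denominator: 1 + jωRC = 1 + j·296.6·20.3·1e-07 = 1 + j0.000602.
Step 4 — H = 1 - j0.000602.
Step 5 — Magnitude: |H| = 1 (-0.0 dB); phase: φ = -0.0°.

|H| = 1 (-0.0 dB), φ = -0.0°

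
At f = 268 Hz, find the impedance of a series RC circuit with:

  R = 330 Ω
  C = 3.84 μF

Step 1 — Angular frequency: ω = 2π·f = 2π·268 = 1684 rad/s.
Step 2 — Component impedances:
  R: Z = R = 330 Ω
  C: Z = 1/(jωC) = -j/(ω·C) = 0 - j154.7 Ω
Step 3 — Series combination: Z_total = R + C = 330 - j154.7 Ω = 364.4∠-25.1° Ω.

Z = 330 - j154.7 Ω = 364.4∠-25.1° Ω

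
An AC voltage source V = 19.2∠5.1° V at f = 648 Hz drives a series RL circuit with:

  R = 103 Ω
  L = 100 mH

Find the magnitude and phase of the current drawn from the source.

Step 1 — Angular frequency: ω = 2π·f = 2π·648 = 4072 rad/s.
Step 2 — Component impedances:
  R: Z = R = 103 Ω
  L: Z = jωL = j·4072·0.1 = 0 + j407.2 Ω
Step 3 — Series combination: Z_total = R + L = 103 + j407.2 Ω = 420∠75.8° Ω.
Step 4 — Source phasor: V = 19.2∠5.1° V = 19.12 + j1.707 V.
Step 5 — Ohm's law: I = V / Z_total = (19.12 + j1.707) / (103 + j407.2) = 0.01511 - j0.04315 A.
Step 6 — Convert to polar: |I| = 0.04572 A, ∠I = -70.7°.

I = 0.04572∠-70.7° A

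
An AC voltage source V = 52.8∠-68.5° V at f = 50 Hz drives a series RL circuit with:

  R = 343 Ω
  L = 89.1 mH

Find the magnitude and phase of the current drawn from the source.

Step 1 — Angular frequency: ω = 2π·f = 2π·50 = 314.2 rad/s.
Step 2 — Component impedances:
  R: Z = R = 343 Ω
  L: Z = jωL = j·314.2·0.0891 = 0 + j27.99 Ω
Step 3 — Series combination: Z_total = R + L = 343 + j27.99 Ω = 344.1∠4.7° Ω.
Step 4 — Source phasor: V = 52.8∠-68.5° V = 19.35 - j49.13 V.
Step 5 — Ohm's law: I = V / Z_total = (19.35 - j49.13) / (343 + j27.99) = 0.04443 - j0.1469 A.
Step 6 — Convert to polar: |I| = 0.1534 A, ∠I = -73.2°.

I = 0.1534∠-73.2° A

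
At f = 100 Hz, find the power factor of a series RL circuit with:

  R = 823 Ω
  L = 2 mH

Step 1 — Angular frequency: ω = 2π·f = 2π·100 = 628.3 rad/s.
Step 2 — Component impedances:
  R: Z = R = 823 Ω
  L: Z = jωL = j·628.3·0.002 = 0 + j1.257 Ω
Step 3 — Series combination: Z_total = R + L = 823 + j1.257 Ω = 823∠0.1° Ω.
Step 4 — Power factor: PF = cos(φ) = Re(Z)/|Z| = 823/823 = 1.
Step 5 — Type: Im(Z) = 1.257 ⇒ lagging (phase φ = 0.1°).

PF = 1 (lagging, φ = 0.1°)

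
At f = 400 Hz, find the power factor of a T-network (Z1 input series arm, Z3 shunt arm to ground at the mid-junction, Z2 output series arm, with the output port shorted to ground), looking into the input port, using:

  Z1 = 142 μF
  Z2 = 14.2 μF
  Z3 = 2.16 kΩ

Step 1 — Angular frequency: ω = 2π·f = 2π·400 = 2513 rad/s.
Step 2 — Component impedances:
  Z1: Z = 1/(jωC) = -j/(ω·C) = 0 - j2.802 Ω
  Z2: Z = 1/(jωC) = -j/(ω·C) = 0 - j28.02 Ω
  Z3: Z = R = 2160 Ω
Step 3 — With the output port shorted to ground, the output series arm Z2 runs from the junction to ground; the shunt arm Z3 also runs from the junction to ground. They appear in parallel: Z3 || Z2 = 0.3634 - j28.02 Ω.
Step 4 — Series with input arm Z1: Z_in = Z1 + (Z3 || Z2) = 0.3634 - j30.82 Ω = 30.82∠-89.3° Ω.
Step 5 — Power factor: PF = cos(φ) = Re(Z)/|Z| = 0.3634/30.82 = 0.01179.
Step 6 — Type: Im(Z) = -30.82 ⇒ leading (phase φ = -89.3°).

PF = 0.01179 (leading, φ = -89.3°)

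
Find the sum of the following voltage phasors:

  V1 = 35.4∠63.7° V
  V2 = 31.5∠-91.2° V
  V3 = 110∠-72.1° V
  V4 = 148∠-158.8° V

Step 1 — Convert each phasor to rectangular form:
  V1 = 35.4·(cos(63.7°) + j·sin(63.7°)) = 15.68 + j31.74 V
  V2 = 31.5·(cos(-91.2°) + j·sin(-91.2°)) = -0.6597 - j31.49 V
  V3 = 110·(cos(-72.1°) + j·sin(-72.1°)) = 33.81 - j104.7 V
  V4 = 148·(cos(-158.8°) + j·sin(-158.8°)) = -138 - j53.52 V
Step 2 — Sum components: V_total = -89.15 - j158 V.
Step 3 — Convert to polar: |V_total| = 181.4 V, ∠V_total = -119.4°.

V_total = 181.4∠-119.4° V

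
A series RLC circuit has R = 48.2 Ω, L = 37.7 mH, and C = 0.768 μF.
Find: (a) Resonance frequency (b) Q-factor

Step 1 — Resonance condition Im(Z)=0 gives ω₀ = 1/√(LC).
Step 2 — ω₀ = 1/√(0.0377·7.68e-07) = 5877 rad/s.
Step 3 — f₀ = ω₀/(2π) = 935.3 Hz.
Step 4 — Series Q: Q = ω₀L/R = 5877·0.0377/48.2 = 4.597.

(a) f₀ = 935.3 Hz  (b) Q = 4.597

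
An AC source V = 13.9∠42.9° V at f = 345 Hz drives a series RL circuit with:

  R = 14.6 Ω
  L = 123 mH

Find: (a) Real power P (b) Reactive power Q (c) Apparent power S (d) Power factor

Step 1 — Angular frequency: ω = 2π·f = 2π·345 = 2168 rad/s.
Step 2 — Component impedances:
  R: Z = R = 14.6 Ω
  L: Z = jωL = j·2168·0.123 = 0 + j266.6 Ω
Step 3 — Series combination: Z_total = R + L = 14.6 + j266.6 Ω = 267∠86.9° Ω.
Step 4 — Source phasor: V = 13.9∠42.9° V = 10.18 + j9.462 V.
Step 5 — Current: I = V / Z = 0.03747 - j0.03614 A = 0.05205∠-44.0° A.
Step 6 — Complex power: S = V·I* = 0.03956 + j0.7225 VA.
Step 7 — Real power: P = Re(S) = 0.03956 W.
Step 8 — Reactive power: Q = Im(S) = 0.7225 VAR.
Step 9 — Apparent power: |S| = 0.7236 VA.
Step 10 — Power factor: PF = P/|S| = 0.05468 (lagging).

(a) P = 0.03956 W  (b) Q = 0.7225 VAR  (c) S = 0.7236 VA  (d) PF = 0.05468 (lagging)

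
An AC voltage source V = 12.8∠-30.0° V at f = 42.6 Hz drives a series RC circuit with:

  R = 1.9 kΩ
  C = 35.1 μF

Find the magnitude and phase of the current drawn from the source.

Step 1 — Angular frequency: ω = 2π·f = 2π·42.6 = 267.7 rad/s.
Step 2 — Component impedances:
  R: Z = R = 1900 Ω
  C: Z = 1/(jωC) = -j/(ω·C) = 0 - j106.4 Ω
Step 3 — Series combination: Z_total = R + C = 1900 - j106.4 Ω = 1903∠-3.2° Ω.
Step 4 — Source phasor: V = 12.8∠-30.0° V = 11.09 - j6.4 V.
Step 5 — Ohm's law: I = V / Z_total = (11.09 - j6.4) / (1900 - j106.4) = 0.006004 - j0.003032 A.
Step 6 — Convert to polar: |I| = 0.006726 A, ∠I = -26.8°.

I = 0.006726∠-26.8° A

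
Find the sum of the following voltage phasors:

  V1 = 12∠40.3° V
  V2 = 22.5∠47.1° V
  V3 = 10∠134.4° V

Step 1 — Convert each phasor to rectangular form:
  V1 = 12·(cos(40.3°) + j·sin(40.3°)) = 9.152 + j7.761 V
  V2 = 22.5·(cos(47.1°) + j·sin(47.1°)) = 15.32 + j16.48 V
  V3 = 10·(cos(134.4°) + j·sin(134.4°)) = -6.997 + j7.145 V
Step 2 — Sum components: V_total = 17.47 + j31.39 V.
Step 3 — Convert to polar: |V_total| = 35.92 V, ∠V_total = 60.9°.

V_total = 35.92∠60.9° V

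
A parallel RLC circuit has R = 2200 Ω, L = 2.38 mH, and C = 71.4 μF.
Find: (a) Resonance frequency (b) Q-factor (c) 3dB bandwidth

Step 1 — Resonance: ω₀ = 1/√(LC) = 1/√(0.00238·7.14e-05) = 2426 rad/s.
Step 2 — f₀ = ω₀/(2π) = 386.1 Hz.
Step 3 — Parallel Q: Q = R/(ω₀L) = 2200/(2426·0.00238) = 381.1.
Step 4 — Bandwidth: Δω = ω₀/Q = 6.366 rad/s; BW = Δω/(2π) = 1.013 Hz.

(a) f₀ = 386.1 Hz  (b) Q = 381.1  (c) BW = 1.013 Hz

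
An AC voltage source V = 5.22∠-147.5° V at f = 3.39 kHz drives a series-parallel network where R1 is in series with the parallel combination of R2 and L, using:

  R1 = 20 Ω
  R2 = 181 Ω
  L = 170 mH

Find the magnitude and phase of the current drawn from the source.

Step 1 — Angular frequency: ω = 2π·f = 2π·3390 = 2.13e+04 rad/s.
Step 2 — Component impedances:
  R1: Z = R = 20 Ω
  R2: Z = R = 181 Ω
  L: Z = jωL = j·2.13e+04·0.17 = 0 + j3621 Ω
Step 3 — Parallel branch: R2 || L = 1/(1/R2 + 1/L) = 180.5 + j9.025 Ω.
Step 4 — Series with R1: Z_total = R1 + (R2 || L) = 200.5 + j9.025 Ω = 200.8∠2.6° Ω.
Step 5 — Source phasor: V = 5.22∠-147.5° V = -4.403 - j2.805 V.
Step 6 — Ohm's law: I = V / Z_total = (-4.403 - j2.805) / (200.5 + j9.025) = -0.02254 - j0.01297 A.
Step 7 — Convert to polar: |I| = 0.026 A, ∠I = -150.1°.

I = 0.026∠-150.1° A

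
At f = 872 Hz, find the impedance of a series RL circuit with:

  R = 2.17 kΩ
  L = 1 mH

Step 1 — Angular frequency: ω = 2π·f = 2π·872 = 5479 rad/s.
Step 2 — Component impedances:
  R: Z = R = 2170 Ω
  L: Z = jωL = j·5479·0.001 = 0 + j5.479 Ω
Step 3 — Series combination: Z_total = R + L = 2170 + j5.479 Ω = 2170∠0.1° Ω.

Z = 2170 + j5.479 Ω = 2170∠0.1° Ω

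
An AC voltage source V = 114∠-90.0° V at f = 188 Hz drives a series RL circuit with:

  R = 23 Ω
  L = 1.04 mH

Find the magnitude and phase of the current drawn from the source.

Step 1 — Angular frequency: ω = 2π·f = 2π·188 = 1181 rad/s.
Step 2 — Component impedances:
  R: Z = R = 23 Ω
  L: Z = jωL = j·1181·0.00104 = 0 + j1.228 Ω
Step 3 — Series combination: Z_total = R + L = 23 + j1.228 Ω = 23.03∠3.1° Ω.
Step 4 — Source phasor: V = 114∠-90.0° V = 0 - j114 V.
Step 5 — Ohm's law: I = V / Z_total = (0 - j114) / (23 + j1.228) = -0.264 - j4.942 A.
Step 6 — Convert to polar: |I| = 4.949 A, ∠I = -93.1°.

I = 4.949∠-93.1° A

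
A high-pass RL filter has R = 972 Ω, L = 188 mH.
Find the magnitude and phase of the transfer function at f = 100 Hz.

Step 1 — Angular frequency: ω = 2π·100 = 628.3 rad/s.
Step 2 — Transfer function: H(jω) = jωL/(R + jωL).
Step 3 — Numerator jωL = j·118.1; denominator R + jωL = 972 + j118.1.
Step 4 — H = 0.01455 + j0.1198.
Step 5 — Magnitude: |H| = 0.1206 (-18.4 dB); phase: φ = 83.1°.

|H| = 0.1206 (-18.4 dB), φ = 83.1°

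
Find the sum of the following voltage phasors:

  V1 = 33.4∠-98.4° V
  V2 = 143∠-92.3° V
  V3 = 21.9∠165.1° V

Step 1 — Convert each phasor to rectangular form:
  V1 = 33.4·(cos(-98.4°) + j·sin(-98.4°)) = -4.879 - j33.04 V
  V2 = 143·(cos(-92.3°) + j·sin(-92.3°)) = -5.739 - j142.9 V
  V3 = 21.9·(cos(165.1°) + j·sin(165.1°)) = -21.16 + j5.631 V
Step 2 — Sum components: V_total = -31.78 - j170.3 V.
Step 3 — Convert to polar: |V_total| = 173.2 V, ∠V_total = -100.6°.

V_total = 173.2∠-100.6° V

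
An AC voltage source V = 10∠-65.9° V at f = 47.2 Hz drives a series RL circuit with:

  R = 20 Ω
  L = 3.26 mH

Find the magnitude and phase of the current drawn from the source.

Step 1 — Angular frequency: ω = 2π·f = 2π·47.2 = 296.6 rad/s.
Step 2 — Component impedances:
  R: Z = R = 20 Ω
  L: Z = jωL = j·296.6·0.00326 = 0 + j0.9668 Ω
Step 3 — Series combination: Z_total = R + L = 20 + j0.9668 Ω = 20.02∠2.8° Ω.
Step 4 — Source phasor: V = 10∠-65.9° V = 4.083 - j9.128 V.
Step 5 — Ohm's law: I = V / Z_total = (4.083 - j9.128) / (20 + j0.9668) = 0.1817 - j0.4652 A.
Step 6 — Convert to polar: |I| = 0.4994 A, ∠I = -68.7°.

I = 0.4994∠-68.7° A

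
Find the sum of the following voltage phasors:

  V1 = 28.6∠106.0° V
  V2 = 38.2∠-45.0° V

Step 1 — Convert each phasor to rectangular form:
  V1 = 28.6·(cos(106.0°) + j·sin(106.0°)) = -7.883 + j27.49 V
  V2 = 38.2·(cos(-45.0°) + j·sin(-45.0°)) = 27.01 - j27.01 V
Step 2 — Sum components: V_total = 19.13 + j0.4806 V.
Step 3 — Convert to polar: |V_total| = 19.13 V, ∠V_total = 1.4°.

V_total = 19.13∠1.4° V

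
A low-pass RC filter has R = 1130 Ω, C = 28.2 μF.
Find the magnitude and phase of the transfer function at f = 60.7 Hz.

Step 1 — Angular frequency: ω = 2π·60.7 = 381.4 rad/s.
Step 2 — Transfer function: H(jω) = 1/(1 + jωRC).
Step 3 — Denominator: 1 + jωRC = 1 + j·381.4·1130·2.82e-05 = 1 + j12.15.
Step 4 — H = 0.006725 - j0.08173.
Step 5 — Magnitude: |H| = 0.082 (-21.7 dB); phase: φ = -85.3°.

|H| = 0.082 (-21.7 dB), φ = -85.3°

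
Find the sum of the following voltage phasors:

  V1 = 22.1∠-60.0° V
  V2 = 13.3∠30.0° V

Step 1 — Convert each phasor to rectangular form:
  V1 = 22.1·(cos(-60.0°) + j·sin(-60.0°)) = 11.05 - j19.14 V
  V2 = 13.3·(cos(30.0°) + j·sin(30.0°)) = 11.52 + j6.65 V
Step 2 — Sum components: V_total = 22.57 - j12.49 V.
Step 3 — Convert to polar: |V_total| = 25.79 V, ∠V_total = -29.0°.

V_total = 25.79∠-29.0° V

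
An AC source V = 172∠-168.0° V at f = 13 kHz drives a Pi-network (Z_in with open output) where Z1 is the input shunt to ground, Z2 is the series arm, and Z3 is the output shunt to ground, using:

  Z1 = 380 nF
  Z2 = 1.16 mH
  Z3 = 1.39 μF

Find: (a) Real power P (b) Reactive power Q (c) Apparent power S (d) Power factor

Step 1 — Angular frequency: ω = 2π·f = 2π·1.3e+04 = 8.168e+04 rad/s.
Step 2 — Component impedances:
  Z1: Z = 1/(jωC) = -j/(ω·C) = 0 - j32.22 Ω
  Z2: Z = jωL = j·8.168e+04·0.00116 = 0 + j94.75 Ω
  Z3: Z = 1/(jωC) = -j/(ω·C) = 0 - j8.808 Ω
Step 3 — With open output, the series arm Z2 and the output shunt Z3 appear in series to ground: Z2 + Z3 = 0 + j85.94 Ω.
Step 4 — Parallel with input shunt Z1: Z_in = Z1 || (Z2 + Z3) = 0 - j51.54 Ω = 51.54∠-90.0° Ω.
Step 5 — Source phasor: V = 172∠-168.0° V = -168.2 - j35.76 V.
Step 6 — Current: I = V / Z = 0.6939 - j3.264 A = 3.337∠-78.0° A.
Step 7 — Complex power: S = V·I* = 0 - j574 VA.
Step 8 — Real power: P = Re(S) = 0 W.
Step 9 — Reactive power: Q = Im(S) = -574 VAR.
Step 10 — Apparent power: |S| = 574 VA.
Step 11 — Power factor: PF = P/|S| = 0 (leading).

(a) P = 0 W  (b) Q = -574 VAR  (c) S = 574 VA  (d) PF = 0 (leading)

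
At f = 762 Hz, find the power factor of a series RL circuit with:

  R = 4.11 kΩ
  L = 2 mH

Step 1 — Angular frequency: ω = 2π·f = 2π·762 = 4788 rad/s.
Step 2 — Component impedances:
  R: Z = R = 4110 Ω
  L: Z = jωL = j·4788·0.002 = 0 + j9.576 Ω
Step 3 — Series combination: Z_total = R + L = 4110 + j9.576 Ω = 4110∠0.1° Ω.
Step 4 — Power factor: PF = cos(φ) = Re(Z)/|Z| = 4110/4110 = 1.
Step 5 — Type: Im(Z) = 9.576 ⇒ lagging (phase φ = 0.1°).

PF = 1 (lagging, φ = 0.1°)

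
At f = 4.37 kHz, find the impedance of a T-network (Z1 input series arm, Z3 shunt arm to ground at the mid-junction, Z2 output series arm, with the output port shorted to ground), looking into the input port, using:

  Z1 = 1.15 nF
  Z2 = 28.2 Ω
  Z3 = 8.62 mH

Step 1 — Angular frequency: ω = 2π·f = 2π·4370 = 2.746e+04 rad/s.
Step 2 — Component impedances:
  Z1: Z = 1/(jωC) = -j/(ω·C) = 0 - j3.167e+04 Ω
  Z2: Z = R = 28.2 Ω
  Z3: Z = jωL = j·2.746e+04·0.00862 = 0 + j236.7 Ω
Step 3 — With the output port shorted to ground, the output series arm Z2 runs from the junction to ground; the shunt arm Z3 also runs from the junction to ground. They appear in parallel: Z3 || Z2 = 27.81 + j3.313 Ω.
Step 4 — Series with input arm Z1: Z_in = Z1 + (Z3 || Z2) = 27.81 - j3.167e+04 Ω = 3.167e+04∠-89.9° Ω.

Z = 27.81 - j3.167e+04 Ω = 3.167e+04∠-89.9° Ω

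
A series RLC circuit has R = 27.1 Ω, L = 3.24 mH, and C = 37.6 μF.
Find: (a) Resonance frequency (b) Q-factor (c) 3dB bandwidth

Step 1 — Resonance: ω₀ = 1/√(LC) = 1/√(0.00324·3.76e-05) = 2865 rad/s.
Step 2 — f₀ = ω₀/(2π) = 456 Hz.
Step 3 — Series Q: Q = ω₀L/R = 2865·0.00324/27.1 = 0.3425.
Step 4 — Bandwidth: Δω = ω₀/Q = 8364 rad/s; BW = Δω/(2π) = 1331 Hz.

(a) f₀ = 456 Hz  (b) Q = 0.3425  (c) BW = 1331 Hz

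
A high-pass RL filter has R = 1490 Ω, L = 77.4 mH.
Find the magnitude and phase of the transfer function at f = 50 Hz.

Step 1 — Angular frequency: ω = 2π·50 = 314.2 rad/s.
Step 2 — Transfer function: H(jω) = jωL/(R + jωL).
Step 3 — Numerator jωL = j·24.32; denominator R + jωL = 1490 + j24.32.
Step 4 — H = 0.0002663 + j0.01632.
Step 5 — Magnitude: |H| = 0.01632 (-35.7 dB); phase: φ = 89.1°.

|H| = 0.01632 (-35.7 dB), φ = 89.1°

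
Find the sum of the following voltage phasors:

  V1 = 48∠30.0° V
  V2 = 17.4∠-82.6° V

Step 1 — Convert each phasor to rectangular form:
  V1 = 48·(cos(30.0°) + j·sin(30.0°)) = 41.57 + j24 V
  V2 = 17.4·(cos(-82.6°) + j·sin(-82.6°)) = 2.241 - j17.26 V
Step 2 — Sum components: V_total = 43.81 + j6.745 V.
Step 3 — Convert to polar: |V_total| = 44.33 V, ∠V_total = 8.8°.

V_total = 44.33∠8.8° V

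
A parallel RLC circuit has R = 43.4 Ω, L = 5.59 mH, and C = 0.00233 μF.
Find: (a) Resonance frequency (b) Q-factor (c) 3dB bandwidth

Step 1 — Resonance: ω₀ = 1/√(LC) = 1/√(0.00559·2.33e-09) = 2.771e+05 rad/s.
Step 2 — f₀ = ω₀/(2π) = 4.41e+04 Hz.
Step 3 — Parallel Q: Q = R/(ω₀L) = 43.4/(2.771e+05·0.00559) = 0.02802.
Step 4 — Bandwidth: Δω = ω₀/Q = 9.889e+06 rad/s; BW = Δω/(2π) = 1.574e+06 Hz.

(a) f₀ = 4.41e+04 Hz  (b) Q = 0.02802  (c) BW = 1.574e+06 Hz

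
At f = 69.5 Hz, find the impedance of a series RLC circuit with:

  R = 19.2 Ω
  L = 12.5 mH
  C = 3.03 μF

Step 1 — Angular frequency: ω = 2π·f = 2π·69.5 = 436.7 rad/s.
Step 2 — Component impedances:
  R: Z = R = 19.2 Ω
  L: Z = jωL = j·436.7·0.0125 = 0 + j5.459 Ω
  C: Z = 1/(jωC) = -j/(ω·C) = 0 - j755.8 Ω
Step 3 — Series combination: Z_total = R + L + C = 19.2 - j750.3 Ω = 750.6∠-88.5° Ω.

Z = 19.2 - j750.3 Ω = 750.6∠-88.5° Ω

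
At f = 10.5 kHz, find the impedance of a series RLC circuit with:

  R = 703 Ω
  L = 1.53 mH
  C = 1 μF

Step 1 — Angular frequency: ω = 2π·f = 2π·1.05e+04 = 6.597e+04 rad/s.
Step 2 — Component impedances:
  R: Z = R = 703 Ω
  L: Z = jωL = j·6.597e+04·0.00153 = 0 + j100.9 Ω
  C: Z = 1/(jωC) = -j/(ω·C) = 0 - j15.16 Ω
Step 3 — Series combination: Z_total = R + L + C = 703 + j85.78 Ω = 708.2∠7.0° Ω.

Z = 703 + j85.78 Ω = 708.2∠7.0° Ω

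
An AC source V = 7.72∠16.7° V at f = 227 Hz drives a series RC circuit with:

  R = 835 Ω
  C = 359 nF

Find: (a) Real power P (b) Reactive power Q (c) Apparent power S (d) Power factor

Step 1 — Angular frequency: ω = 2π·f = 2π·227 = 1426 rad/s.
Step 2 — Component impedances:
  R: Z = R = 835 Ω
  C: Z = 1/(jωC) = -j/(ω·C) = 0 - j1953 Ω
Step 3 — Series combination: Z_total = R + C = 835 - j1953 Ω = 2124∠-66.9° Ω.
Step 4 — Source phasor: V = 7.72∠16.7° V = 7.394 + j2.218 V.
Step 5 — Current: I = V / Z = 0.0004082 + j0.003612 A = 0.003635∠83.6° A.
Step 6 — Complex power: S = V·I* = 0.01103 - j0.0258 VA.
Step 7 — Real power: P = Re(S) = 0.01103 W.
Step 8 — Reactive power: Q = Im(S) = -0.0258 VAR.
Step 9 — Apparent power: |S| = 0.02806 VA.
Step 10 — Power factor: PF = P/|S| = 0.3931 (leading).

(a) P = 0.01103 W  (b) Q = -0.0258 VAR  (c) S = 0.02806 VA  (d) PF = 0.3931 (leading)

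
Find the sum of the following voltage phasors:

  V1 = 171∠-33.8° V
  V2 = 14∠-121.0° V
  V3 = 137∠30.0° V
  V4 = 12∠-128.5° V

Step 1 — Convert each phasor to rectangular form:
  V1 = 171·(cos(-33.8°) + j·sin(-33.8°)) = 142.1 - j95.13 V
  V2 = 14·(cos(-121.0°) + j·sin(-121.0°)) = -7.211 - j12 V
  V3 = 137·(cos(30.0°) + j·sin(30.0°)) = 118.6 + j68.5 V
  V4 = 12·(cos(-128.5°) + j·sin(-128.5°)) = -7.47 - j9.391 V
Step 2 — Sum components: V_total = 246.1 - j48.02 V.
Step 3 — Convert to polar: |V_total| = 250.7 V, ∠V_total = -11.0°.

V_total = 250.7∠-11.0° V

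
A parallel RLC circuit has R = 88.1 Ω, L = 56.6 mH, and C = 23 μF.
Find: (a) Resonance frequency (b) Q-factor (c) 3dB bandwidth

Step 1 — Resonance: ω₀ = 1/√(LC) = 1/√(0.0566·2.3e-05) = 876.5 rad/s.
Step 2 — f₀ = ω₀/(2π) = 139.5 Hz.
Step 3 — Parallel Q: Q = R/(ω₀L) = 88.1/(876.5·0.0566) = 1.776.
Step 4 — Bandwidth: Δω = ω₀/Q = 493.5 rad/s; BW = Δω/(2π) = 78.54 Hz.

(a) f₀ = 139.5 Hz  (b) Q = 1.776  (c) BW = 78.54 Hz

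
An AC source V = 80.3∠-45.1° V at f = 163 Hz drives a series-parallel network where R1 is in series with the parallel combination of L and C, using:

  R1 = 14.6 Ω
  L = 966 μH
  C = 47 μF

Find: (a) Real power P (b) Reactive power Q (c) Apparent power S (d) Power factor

Step 1 — Angular frequency: ω = 2π·f = 2π·163 = 1024 rad/s.
Step 2 — Component impedances:
  R1: Z = R = 14.6 Ω
  L: Z = jωL = j·1024·0.000966 = 0 + j0.9893 Ω
  C: Z = 1/(jωC) = -j/(ω·C) = 0 - j20.77 Ω
Step 3 — Parallel branch: L || C = 1/(1/L + 1/C) = 0 + j1.039 Ω.
Step 4 — Series with R1: Z_total = R1 + (L || C) = 14.6 + j1.039 Ω = 14.64∠4.1° Ω.
Step 5 — Source phasor: V = 80.3∠-45.1° V = 56.68 - j56.88 V.
Step 6 — Current: I = V / Z = 3.587 - j4.151 A = 5.486∠-49.2° A.
Step 7 — Complex power: S = V·I* = 439.4 + j31.27 VA.
Step 8 — Real power: P = Re(S) = 439.4 W.
Step 9 — Reactive power: Q = Im(S) = 31.27 VAR.
Step 10 — Apparent power: |S| = 440.5 VA.
Step 11 — Power factor: PF = P/|S| = 0.9975 (lagging).

(a) P = 439.4 W  (b) Q = 31.27 VAR  (c) S = 440.5 VA  (d) PF = 0.9975 (lagging)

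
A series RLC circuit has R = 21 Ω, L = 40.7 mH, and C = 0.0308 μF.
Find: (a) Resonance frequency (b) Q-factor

Step 1 — Resonance condition Im(Z)=0 gives ω₀ = 1/√(LC).
Step 2 — ω₀ = 1/√(0.0407·3.08e-08) = 2.824e+04 rad/s.
Step 3 — f₀ = ω₀/(2π) = 4495 Hz.
Step 4 — Series Q: Q = ω₀L/R = 2.824e+04·0.0407/21 = 54.74.

(a) f₀ = 4495 Hz  (b) Q = 54.74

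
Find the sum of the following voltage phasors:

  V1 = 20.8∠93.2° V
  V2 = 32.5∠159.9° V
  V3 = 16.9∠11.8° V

Step 1 — Convert each phasor to rectangular form:
  V1 = 20.8·(cos(93.2°) + j·sin(93.2°)) = -1.161 + j20.77 V
  V2 = 32.5·(cos(159.9°) + j·sin(159.9°)) = -30.52 + j11.17 V
  V3 = 16.9·(cos(11.8°) + j·sin(11.8°)) = 16.54 + j3.456 V
Step 2 — Sum components: V_total = -15.14 + j35.39 V.
Step 3 — Convert to polar: |V_total| = 38.49 V, ∠V_total = 113.2°.

V_total = 38.49∠113.2° V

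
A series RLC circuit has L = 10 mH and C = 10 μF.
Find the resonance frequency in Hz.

Step 1 — Resonance condition Im(Z)=0 gives ω₀ = 1/√(LC).
Step 2 — ω₀ = 1/√(0.01·1e-05) = 3162 rad/s.
Step 3 — f₀ = ω₀/(2π) = 503.3 Hz.

f₀ = 503.3 Hz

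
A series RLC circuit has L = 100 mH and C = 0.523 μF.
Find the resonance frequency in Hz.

Step 1 — Resonance condition Im(Z)=0 gives ω₀ = 1/√(LC).
Step 2 — ω₀ = 1/√(0.1·5.23e-07) = 4373 rad/s.
Step 3 — f₀ = ω₀/(2π) = 695.9 Hz.

f₀ = 695.9 Hz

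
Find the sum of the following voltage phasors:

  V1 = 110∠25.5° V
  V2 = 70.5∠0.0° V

Step 1 — Convert each phasor to rectangular form:
  V1 = 110·(cos(25.5°) + j·sin(25.5°)) = 99.28 + j47.36 V
  V2 = 70.5·(cos(0.0°) + j·sin(0.0°)) = 70.5 V
Step 2 — Sum components: V_total = 169.8 + j47.36 V.
Step 3 — Convert to polar: |V_total| = 176.3 V, ∠V_total = 15.6°.

V_total = 176.3∠15.6° V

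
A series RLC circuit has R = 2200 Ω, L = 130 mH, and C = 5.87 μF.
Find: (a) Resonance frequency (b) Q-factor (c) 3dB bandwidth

Step 1 — Resonance: ω₀ = 1/√(LC) = 1/√(0.13·5.87e-06) = 1145 rad/s.
Step 2 — f₀ = ω₀/(2π) = 182.2 Hz.
Step 3 — Series Q: Q = ω₀L/R = 1145·0.13/2200 = 0.06764.
Step 4 — Bandwidth: Δω = ω₀/Q = 1.692e+04 rad/s; BW = Δω/(2π) = 2693 Hz.

(a) f₀ = 182.2 Hz  (b) Q = 0.06764  (c) BW = 2693 Hz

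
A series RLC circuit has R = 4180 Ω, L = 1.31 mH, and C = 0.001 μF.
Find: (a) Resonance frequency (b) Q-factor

Step 1 — Resonance condition Im(Z)=0 gives ω₀ = 1/√(LC).
Step 2 — ω₀ = 1/√(0.00131·1e-09) = 8.737e+05 rad/s.
Step 3 — f₀ = ω₀/(2π) = 1.391e+05 Hz.
Step 4 — Series Q: Q = ω₀L/R = 8.737e+05·0.00131/4180 = 0.2738.

(a) f₀ = 1.391e+05 Hz  (b) Q = 0.2738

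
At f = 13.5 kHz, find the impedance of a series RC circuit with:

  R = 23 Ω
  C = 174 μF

Step 1 — Angular frequency: ω = 2π·f = 2π·1.35e+04 = 8.482e+04 rad/s.
Step 2 — Component impedances:
  R: Z = R = 23 Ω
  C: Z = 1/(jωC) = -j/(ω·C) = 0 - j0.06775 Ω
Step 3 — Series combination: Z_total = R + C = 23 - j0.06775 Ω = 23∠-0.2° Ω.

Z = 23 - j0.06775 Ω = 23∠-0.2° Ω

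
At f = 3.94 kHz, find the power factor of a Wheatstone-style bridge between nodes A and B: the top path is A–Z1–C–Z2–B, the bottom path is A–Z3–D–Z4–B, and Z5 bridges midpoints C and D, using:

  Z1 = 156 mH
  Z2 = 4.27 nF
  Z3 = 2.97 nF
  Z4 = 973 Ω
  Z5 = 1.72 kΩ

Step 1 — Angular frequency: ω = 2π·f = 2π·3940 = 2.476e+04 rad/s.
Step 2 — Component impedances:
  Z1: Z = jωL = j·2.476e+04·0.156 = 0 + j3862 Ω
  Z2: Z = 1/(jωC) = -j/(ω·C) = 0 - j9460 Ω
  Z3: Z = 1/(jωC) = -j/(ω·C) = 0 - j1.36e+04 Ω
  Z4: Z = R = 973 Ω
  Z5: Z = R = 1720 Ω
Step 3 — Bridge requires nodal analysis (the Z5 bridge couples midpoints C and D, so the two paths cannot be reduced to a simple series/parallel combination). Setting node B to ground and injecting 1 A at node A, the 3-node admittance system at A, C, D solves to V_A = Z_AB = 3689 + j3864 Ω = 5342∠46.3° Ω.
Step 4 — Power factor: PF = cos(φ) = Re(Z)/|Z| = 3689/5342 = 0.6906.
Step 5 — Type: Im(Z) = 3864 ⇒ lagging (phase φ = 46.3°).

PF = 0.6906 (lagging, φ = 46.3°)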